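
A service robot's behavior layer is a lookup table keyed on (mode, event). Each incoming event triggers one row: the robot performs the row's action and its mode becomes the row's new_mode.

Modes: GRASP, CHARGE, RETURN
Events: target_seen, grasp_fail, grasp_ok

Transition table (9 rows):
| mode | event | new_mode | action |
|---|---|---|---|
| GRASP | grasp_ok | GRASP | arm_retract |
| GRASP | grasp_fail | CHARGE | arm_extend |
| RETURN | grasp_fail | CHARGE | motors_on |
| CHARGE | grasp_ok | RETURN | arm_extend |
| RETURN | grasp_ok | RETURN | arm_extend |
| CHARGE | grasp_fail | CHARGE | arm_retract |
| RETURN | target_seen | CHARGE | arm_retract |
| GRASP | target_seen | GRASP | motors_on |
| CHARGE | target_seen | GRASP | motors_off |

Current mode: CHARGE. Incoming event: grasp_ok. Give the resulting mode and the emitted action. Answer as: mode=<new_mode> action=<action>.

mode=RETURN action=arm_extend

current mode = CHARGE; filter table to that mode:
  (CHARGE, grasp_ok) → (RETURN, arm_extend)  ← event matches
  (CHARGE, grasp_fail) → (CHARGE, arm_retract)
  (CHARGE, target_seen) → (GRASP, motors_off)
event = grasp_ok selects (RETURN, arm_extend)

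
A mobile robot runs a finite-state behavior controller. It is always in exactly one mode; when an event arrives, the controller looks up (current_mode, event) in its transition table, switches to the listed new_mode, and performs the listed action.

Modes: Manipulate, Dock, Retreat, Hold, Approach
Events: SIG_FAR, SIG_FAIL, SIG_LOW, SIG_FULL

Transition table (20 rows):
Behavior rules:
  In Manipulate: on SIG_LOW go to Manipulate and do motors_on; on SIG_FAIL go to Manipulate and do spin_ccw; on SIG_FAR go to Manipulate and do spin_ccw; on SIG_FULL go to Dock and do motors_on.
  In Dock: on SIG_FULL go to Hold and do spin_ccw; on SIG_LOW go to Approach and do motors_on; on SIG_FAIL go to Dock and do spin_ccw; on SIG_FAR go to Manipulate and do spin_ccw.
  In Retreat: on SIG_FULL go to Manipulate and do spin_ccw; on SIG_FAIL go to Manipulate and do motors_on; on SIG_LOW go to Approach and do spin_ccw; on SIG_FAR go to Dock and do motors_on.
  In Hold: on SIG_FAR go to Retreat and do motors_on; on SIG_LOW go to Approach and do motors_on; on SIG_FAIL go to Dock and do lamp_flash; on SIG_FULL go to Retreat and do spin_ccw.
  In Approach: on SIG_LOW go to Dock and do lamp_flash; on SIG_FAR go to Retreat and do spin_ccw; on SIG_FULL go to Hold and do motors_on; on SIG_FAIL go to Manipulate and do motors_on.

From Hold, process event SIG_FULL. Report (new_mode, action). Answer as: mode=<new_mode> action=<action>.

mode=Retreat action=spin_ccw

current mode = Hold; filter table to that mode:
  (Hold, SIG_FAR) → (Retreat, motors_on)
  (Hold, SIG_LOW) → (Approach, motors_on)
  (Hold, SIG_FAIL) → (Dock, lamp_flash)
  (Hold, SIG_FULL) → (Retreat, spin_ccw)  ← event matches
event = SIG_FULL selects (Retreat, spin_ccw)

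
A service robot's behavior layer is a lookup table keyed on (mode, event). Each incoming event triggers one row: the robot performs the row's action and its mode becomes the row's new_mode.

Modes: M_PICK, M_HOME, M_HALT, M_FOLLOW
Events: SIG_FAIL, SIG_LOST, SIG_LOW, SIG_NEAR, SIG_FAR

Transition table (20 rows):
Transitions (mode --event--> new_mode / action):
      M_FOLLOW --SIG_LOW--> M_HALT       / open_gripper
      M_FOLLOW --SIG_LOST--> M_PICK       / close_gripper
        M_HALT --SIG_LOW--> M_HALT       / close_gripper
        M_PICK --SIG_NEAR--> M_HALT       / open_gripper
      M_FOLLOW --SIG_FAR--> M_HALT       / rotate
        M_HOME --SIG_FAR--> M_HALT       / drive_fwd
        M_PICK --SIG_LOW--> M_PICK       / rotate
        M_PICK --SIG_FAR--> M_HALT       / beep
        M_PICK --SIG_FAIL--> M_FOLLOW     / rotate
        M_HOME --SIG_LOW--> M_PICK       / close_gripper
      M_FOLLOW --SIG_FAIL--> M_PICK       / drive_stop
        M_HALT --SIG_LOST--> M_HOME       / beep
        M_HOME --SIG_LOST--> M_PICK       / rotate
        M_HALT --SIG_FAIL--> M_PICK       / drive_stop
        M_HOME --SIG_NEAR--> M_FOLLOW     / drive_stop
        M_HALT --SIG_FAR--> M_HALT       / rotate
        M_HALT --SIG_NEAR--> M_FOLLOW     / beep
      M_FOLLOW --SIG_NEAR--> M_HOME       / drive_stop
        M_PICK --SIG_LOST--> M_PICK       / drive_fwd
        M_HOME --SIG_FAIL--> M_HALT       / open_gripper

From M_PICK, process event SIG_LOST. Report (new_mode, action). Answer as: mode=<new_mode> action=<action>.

current mode = M_PICK; filter table to that mode:
  (M_PICK, SIG_NEAR) → (M_HALT, open_gripper)
  (M_PICK, SIG_LOW) → (M_PICK, rotate)
  (M_PICK, SIG_FAR) → (M_HALT, beep)
  (M_PICK, SIG_FAIL) → (M_FOLLOW, rotate)
  (M_PICK, SIG_LOST) → (M_PICK, drive_fwd)  ← event matches
event = SIG_LOST selects (M_PICK, drive_fwd)

mode=M_PICK action=drive_fwd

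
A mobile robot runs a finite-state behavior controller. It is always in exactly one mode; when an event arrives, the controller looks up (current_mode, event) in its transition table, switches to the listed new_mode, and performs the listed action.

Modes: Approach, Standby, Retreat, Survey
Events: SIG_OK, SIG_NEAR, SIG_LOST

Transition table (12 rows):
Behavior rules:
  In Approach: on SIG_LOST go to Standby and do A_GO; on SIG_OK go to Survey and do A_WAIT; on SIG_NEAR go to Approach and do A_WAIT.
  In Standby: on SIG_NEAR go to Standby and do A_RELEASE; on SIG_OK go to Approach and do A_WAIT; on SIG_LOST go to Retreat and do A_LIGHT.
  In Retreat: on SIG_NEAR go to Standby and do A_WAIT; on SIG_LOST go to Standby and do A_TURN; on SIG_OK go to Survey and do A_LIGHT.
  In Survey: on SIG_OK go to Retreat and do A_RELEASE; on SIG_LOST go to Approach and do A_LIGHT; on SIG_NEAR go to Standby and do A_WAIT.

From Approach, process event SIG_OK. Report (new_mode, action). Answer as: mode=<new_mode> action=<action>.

mode=Survey action=A_WAIT

current mode = Approach; filter table to that mode:
  (Approach, SIG_LOST) → (Standby, A_GO)
  (Approach, SIG_OK) → (Survey, A_WAIT)  ← event matches
  (Approach, SIG_NEAR) → (Approach, A_WAIT)
event = SIG_OK selects (Survey, A_WAIT)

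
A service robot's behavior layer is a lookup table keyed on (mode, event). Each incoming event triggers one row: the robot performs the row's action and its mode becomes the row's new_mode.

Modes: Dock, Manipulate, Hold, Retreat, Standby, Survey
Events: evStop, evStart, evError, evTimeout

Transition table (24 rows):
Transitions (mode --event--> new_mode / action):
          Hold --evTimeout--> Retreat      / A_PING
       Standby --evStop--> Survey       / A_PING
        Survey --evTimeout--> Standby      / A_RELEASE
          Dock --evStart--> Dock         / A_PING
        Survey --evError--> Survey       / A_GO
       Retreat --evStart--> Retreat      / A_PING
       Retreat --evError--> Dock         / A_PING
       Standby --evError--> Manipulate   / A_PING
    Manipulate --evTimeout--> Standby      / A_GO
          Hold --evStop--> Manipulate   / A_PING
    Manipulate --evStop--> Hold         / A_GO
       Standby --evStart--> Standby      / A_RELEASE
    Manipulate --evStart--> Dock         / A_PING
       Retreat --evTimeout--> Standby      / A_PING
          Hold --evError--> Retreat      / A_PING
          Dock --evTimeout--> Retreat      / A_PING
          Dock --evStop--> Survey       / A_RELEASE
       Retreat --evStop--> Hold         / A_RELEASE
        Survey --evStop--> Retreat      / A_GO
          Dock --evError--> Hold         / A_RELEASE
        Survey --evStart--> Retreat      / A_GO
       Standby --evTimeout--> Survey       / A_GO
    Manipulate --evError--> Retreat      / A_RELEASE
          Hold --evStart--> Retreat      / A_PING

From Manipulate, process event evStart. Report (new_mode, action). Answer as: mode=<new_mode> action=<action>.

mode=Dock action=A_PING

current mode = Manipulate; filter table to that mode:
  (Manipulate, evTimeout) → (Standby, A_GO)
  (Manipulate, evStop) → (Hold, A_GO)
  (Manipulate, evStart) → (Dock, A_PING)  ← event matches
  (Manipulate, evError) → (Retreat, A_RELEASE)
event = evStart selects (Dock, A_PING)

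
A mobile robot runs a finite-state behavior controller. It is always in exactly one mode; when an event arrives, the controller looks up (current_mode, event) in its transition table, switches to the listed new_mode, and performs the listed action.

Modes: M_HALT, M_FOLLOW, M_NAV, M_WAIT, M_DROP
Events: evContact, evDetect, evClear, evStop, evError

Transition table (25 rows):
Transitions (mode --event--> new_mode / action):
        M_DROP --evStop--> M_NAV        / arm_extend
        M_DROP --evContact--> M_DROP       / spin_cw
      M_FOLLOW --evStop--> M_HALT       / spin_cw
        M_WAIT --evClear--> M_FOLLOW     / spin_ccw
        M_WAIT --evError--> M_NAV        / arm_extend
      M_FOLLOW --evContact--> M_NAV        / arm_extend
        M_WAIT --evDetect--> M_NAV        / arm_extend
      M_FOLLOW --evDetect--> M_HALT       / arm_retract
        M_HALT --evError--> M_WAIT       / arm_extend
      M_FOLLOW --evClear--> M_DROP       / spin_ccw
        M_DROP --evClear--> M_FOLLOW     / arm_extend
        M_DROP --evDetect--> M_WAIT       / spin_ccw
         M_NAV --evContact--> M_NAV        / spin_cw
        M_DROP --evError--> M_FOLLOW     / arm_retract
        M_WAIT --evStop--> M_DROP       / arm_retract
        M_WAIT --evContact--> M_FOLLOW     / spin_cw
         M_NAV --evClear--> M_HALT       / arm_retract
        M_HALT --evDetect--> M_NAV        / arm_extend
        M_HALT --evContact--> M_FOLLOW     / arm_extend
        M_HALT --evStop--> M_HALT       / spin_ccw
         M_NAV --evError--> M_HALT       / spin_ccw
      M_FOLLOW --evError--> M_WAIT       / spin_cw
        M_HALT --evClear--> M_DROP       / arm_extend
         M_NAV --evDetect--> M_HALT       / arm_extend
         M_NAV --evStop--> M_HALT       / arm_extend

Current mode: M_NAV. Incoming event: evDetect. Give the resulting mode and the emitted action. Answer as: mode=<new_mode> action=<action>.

current mode = M_NAV; filter table to that mode:
  (M_NAV, evContact) → (M_NAV, spin_cw)
  (M_NAV, evClear) → (M_HALT, arm_retract)
  (M_NAV, evError) → (M_HALT, spin_ccw)
  (M_NAV, evDetect) → (M_HALT, arm_extend)  ← event matches
  (M_NAV, evStop) → (M_HALT, arm_extend)
event = evDetect selects (M_HALT, arm_extend)

mode=M_HALT action=arm_extend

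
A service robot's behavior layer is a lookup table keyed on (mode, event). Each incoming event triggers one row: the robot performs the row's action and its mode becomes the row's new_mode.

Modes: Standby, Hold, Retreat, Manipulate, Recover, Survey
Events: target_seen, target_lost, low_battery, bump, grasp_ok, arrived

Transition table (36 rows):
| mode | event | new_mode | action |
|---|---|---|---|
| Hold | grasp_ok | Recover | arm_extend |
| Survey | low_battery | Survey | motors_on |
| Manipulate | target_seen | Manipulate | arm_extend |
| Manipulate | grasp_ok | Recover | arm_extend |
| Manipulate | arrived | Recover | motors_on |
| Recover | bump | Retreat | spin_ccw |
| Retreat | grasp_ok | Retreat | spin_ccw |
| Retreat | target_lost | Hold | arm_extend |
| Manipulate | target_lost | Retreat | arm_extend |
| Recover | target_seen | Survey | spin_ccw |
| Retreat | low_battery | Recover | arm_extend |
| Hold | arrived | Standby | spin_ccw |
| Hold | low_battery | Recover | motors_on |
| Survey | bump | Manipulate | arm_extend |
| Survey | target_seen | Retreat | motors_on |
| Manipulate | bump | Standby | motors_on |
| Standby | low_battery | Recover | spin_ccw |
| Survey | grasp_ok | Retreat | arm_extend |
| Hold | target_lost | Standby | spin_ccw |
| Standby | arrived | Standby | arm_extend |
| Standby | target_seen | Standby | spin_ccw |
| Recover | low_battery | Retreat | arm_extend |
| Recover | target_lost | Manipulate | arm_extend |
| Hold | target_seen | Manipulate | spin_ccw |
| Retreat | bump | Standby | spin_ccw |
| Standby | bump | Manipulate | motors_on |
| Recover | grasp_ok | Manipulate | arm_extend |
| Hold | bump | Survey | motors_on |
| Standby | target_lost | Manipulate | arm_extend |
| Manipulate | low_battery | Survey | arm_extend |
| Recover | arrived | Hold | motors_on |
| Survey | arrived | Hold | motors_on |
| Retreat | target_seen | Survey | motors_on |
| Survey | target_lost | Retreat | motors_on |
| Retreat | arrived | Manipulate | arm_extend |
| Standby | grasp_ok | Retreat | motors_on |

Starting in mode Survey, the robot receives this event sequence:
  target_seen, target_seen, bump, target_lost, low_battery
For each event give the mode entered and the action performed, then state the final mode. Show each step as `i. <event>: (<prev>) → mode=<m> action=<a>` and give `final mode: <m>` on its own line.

1. target_seen: (Survey) → mode=Retreat action=motors_on
2. target_seen: (Retreat) → mode=Survey action=motors_on
3. bump: (Survey) → mode=Manipulate action=arm_extend
4. target_lost: (Manipulate) → mode=Retreat action=arm_extend
5. low_battery: (Retreat) → mode=Recover action=arm_extend

final mode: Recover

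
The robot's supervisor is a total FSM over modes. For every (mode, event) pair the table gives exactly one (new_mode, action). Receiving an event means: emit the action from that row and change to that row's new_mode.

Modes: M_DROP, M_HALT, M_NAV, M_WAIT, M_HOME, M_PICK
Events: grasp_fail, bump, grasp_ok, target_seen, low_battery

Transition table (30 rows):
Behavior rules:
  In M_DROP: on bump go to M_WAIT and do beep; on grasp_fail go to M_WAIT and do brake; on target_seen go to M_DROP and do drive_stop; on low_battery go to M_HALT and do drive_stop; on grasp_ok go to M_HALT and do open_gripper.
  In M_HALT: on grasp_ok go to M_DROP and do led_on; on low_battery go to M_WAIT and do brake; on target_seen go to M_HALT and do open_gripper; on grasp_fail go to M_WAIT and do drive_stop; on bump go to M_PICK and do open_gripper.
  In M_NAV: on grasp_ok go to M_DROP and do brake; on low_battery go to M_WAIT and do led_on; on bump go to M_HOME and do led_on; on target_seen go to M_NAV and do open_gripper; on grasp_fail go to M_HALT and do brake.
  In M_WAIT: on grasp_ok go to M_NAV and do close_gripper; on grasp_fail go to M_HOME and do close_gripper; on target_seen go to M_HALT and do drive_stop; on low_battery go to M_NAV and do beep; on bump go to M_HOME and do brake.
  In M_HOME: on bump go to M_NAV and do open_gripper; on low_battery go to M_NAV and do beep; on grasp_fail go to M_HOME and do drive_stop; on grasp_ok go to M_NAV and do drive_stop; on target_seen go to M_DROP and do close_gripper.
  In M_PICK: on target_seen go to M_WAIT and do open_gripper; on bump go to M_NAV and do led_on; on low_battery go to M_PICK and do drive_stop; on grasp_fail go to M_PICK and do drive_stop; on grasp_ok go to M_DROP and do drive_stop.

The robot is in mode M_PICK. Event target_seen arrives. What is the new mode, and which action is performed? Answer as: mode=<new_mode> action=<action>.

mode=M_WAIT action=open_gripper

current mode = M_PICK; filter table to that mode:
  (M_PICK, target_seen) → (M_WAIT, open_gripper)  ← event matches
  (M_PICK, bump) → (M_NAV, led_on)
  (M_PICK, low_battery) → (M_PICK, drive_stop)
  (M_PICK, grasp_fail) → (M_PICK, drive_stop)
  (M_PICK, grasp_ok) → (M_DROP, drive_stop)
event = target_seen selects (M_WAIT, open_gripper)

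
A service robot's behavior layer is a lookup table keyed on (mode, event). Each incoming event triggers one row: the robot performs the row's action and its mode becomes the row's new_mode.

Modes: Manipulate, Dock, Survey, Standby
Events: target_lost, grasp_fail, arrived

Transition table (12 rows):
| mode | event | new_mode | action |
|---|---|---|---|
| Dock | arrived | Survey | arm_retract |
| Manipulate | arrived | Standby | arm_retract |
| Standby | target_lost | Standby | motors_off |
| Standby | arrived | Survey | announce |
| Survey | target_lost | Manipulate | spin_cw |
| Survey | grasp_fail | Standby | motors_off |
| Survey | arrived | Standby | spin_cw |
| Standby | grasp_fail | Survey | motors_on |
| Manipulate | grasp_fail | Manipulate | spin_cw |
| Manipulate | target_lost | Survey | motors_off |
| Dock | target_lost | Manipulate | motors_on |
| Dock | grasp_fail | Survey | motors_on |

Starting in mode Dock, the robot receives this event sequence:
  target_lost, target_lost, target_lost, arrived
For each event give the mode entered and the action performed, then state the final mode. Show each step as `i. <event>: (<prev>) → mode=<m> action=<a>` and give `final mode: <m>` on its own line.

final mode: Standby

1. target_lost: (Dock) → mode=Manipulate action=motors_on
2. target_lost: (Manipulate) → mode=Survey action=motors_off
3. target_lost: (Survey) → mode=Manipulate action=spin_cw
4. arrived: (Manipulate) → mode=Standby action=arm_retract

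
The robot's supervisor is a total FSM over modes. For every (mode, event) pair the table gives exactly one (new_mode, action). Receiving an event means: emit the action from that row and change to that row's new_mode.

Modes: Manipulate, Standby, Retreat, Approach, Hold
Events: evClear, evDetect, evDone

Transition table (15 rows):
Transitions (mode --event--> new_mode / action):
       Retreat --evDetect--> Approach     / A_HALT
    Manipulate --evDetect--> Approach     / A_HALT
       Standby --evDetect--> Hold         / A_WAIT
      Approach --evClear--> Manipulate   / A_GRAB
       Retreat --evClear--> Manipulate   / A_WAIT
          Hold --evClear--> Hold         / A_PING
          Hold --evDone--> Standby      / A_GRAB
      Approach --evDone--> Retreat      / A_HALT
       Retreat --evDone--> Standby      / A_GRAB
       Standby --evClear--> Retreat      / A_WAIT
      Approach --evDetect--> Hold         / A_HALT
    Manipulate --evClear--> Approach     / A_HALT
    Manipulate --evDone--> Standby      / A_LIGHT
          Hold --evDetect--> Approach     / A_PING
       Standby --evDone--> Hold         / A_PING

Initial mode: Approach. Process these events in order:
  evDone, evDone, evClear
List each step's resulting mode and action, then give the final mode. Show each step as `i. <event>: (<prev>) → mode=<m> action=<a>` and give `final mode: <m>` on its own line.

1. evDone: (Approach) → mode=Retreat action=A_HALT
2. evDone: (Retreat) → mode=Standby action=A_GRAB
3. evClear: (Standby) → mode=Retreat action=A_WAIT

final mode: Retreat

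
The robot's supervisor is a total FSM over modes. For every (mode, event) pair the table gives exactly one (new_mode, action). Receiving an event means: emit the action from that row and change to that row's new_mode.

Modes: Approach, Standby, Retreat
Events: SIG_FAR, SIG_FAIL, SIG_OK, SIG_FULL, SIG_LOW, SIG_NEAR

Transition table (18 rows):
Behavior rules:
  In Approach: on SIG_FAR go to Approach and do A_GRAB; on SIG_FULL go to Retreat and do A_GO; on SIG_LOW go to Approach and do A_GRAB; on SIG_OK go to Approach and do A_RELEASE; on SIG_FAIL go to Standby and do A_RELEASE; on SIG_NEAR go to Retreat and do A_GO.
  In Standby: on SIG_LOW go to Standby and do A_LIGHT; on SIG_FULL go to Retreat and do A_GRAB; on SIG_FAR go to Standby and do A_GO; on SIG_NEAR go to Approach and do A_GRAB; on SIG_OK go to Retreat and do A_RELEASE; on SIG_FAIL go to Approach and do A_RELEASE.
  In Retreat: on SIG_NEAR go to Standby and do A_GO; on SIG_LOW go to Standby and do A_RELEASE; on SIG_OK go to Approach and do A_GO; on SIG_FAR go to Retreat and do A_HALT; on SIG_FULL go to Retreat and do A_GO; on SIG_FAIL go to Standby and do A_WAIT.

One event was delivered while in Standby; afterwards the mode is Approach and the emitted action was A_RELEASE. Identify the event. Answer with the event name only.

try SIG_FAR: (Standby, SIG_FAR) → (Standby, A_GO)
try SIG_FAIL: (Standby, SIG_FAIL) → (Approach, A_RELEASE)  ← matches
try SIG_OK: (Standby, SIG_OK) → (Retreat, A_RELEASE)
try SIG_FULL: (Standby, SIG_FULL) → (Retreat, A_GRAB)
try SIG_LOW: (Standby, SIG_LOW) → (Standby, A_LIGHT)
try SIG_NEAR: (Standby, SIG_NEAR) → (Approach, A_GRAB)

SIG_FAIL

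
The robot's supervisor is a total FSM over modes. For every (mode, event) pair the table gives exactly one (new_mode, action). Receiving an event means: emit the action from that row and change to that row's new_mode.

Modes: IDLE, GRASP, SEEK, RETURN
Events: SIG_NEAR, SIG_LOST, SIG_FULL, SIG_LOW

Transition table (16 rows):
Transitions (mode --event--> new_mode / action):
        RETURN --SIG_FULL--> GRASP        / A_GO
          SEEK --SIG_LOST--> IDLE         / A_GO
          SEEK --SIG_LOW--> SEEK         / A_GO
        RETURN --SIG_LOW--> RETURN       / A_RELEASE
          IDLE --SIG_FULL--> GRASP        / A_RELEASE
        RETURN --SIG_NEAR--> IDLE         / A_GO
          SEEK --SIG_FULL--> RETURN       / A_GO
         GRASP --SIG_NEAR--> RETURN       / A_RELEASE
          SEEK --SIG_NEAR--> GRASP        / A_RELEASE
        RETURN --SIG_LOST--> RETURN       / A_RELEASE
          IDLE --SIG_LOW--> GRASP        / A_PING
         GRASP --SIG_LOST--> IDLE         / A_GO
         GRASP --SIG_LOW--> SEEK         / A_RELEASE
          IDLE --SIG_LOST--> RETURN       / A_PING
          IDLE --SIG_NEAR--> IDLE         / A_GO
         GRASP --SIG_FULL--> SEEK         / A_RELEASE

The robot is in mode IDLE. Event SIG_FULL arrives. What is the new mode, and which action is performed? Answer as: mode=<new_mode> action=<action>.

current mode = IDLE; filter table to that mode:
  (IDLE, SIG_FULL) → (GRASP, A_RELEASE)  ← event matches
  (IDLE, SIG_LOW) → (GRASP, A_PING)
  (IDLE, SIG_LOST) → (RETURN, A_PING)
  (IDLE, SIG_NEAR) → (IDLE, A_GO)
event = SIG_FULL selects (GRASP, A_RELEASE)

mode=GRASP action=A_RELEASE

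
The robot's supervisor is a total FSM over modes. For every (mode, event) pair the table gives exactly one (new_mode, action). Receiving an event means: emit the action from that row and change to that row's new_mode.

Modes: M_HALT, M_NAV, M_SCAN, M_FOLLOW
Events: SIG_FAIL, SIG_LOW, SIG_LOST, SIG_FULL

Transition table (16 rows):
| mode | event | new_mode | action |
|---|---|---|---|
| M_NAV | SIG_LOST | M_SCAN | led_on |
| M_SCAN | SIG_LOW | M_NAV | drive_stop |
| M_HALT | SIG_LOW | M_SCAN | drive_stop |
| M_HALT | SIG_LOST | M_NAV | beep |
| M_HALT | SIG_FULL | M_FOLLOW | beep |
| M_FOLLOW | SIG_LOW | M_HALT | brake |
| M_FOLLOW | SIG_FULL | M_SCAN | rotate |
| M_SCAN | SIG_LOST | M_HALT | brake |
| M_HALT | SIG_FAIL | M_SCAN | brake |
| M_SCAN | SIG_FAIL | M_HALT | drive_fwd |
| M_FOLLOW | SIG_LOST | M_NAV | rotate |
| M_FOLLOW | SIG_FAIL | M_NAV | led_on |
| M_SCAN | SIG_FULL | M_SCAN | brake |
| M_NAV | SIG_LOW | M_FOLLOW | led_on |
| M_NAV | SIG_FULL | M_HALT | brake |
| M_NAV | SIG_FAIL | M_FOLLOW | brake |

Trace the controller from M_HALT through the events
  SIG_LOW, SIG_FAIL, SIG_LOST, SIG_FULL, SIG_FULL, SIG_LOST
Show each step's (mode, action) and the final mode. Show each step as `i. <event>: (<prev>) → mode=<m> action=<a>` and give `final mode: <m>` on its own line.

final mode: M_NAV

1. SIG_LOW: (M_HALT) → mode=M_SCAN action=drive_stop
2. SIG_FAIL: (M_SCAN) → mode=M_HALT action=drive_fwd
3. SIG_LOST: (M_HALT) → mode=M_NAV action=beep
4. SIG_FULL: (M_NAV) → mode=M_HALT action=brake
5. SIG_FULL: (M_HALT) → mode=M_FOLLOW action=beep
6. SIG_LOST: (M_FOLLOW) → mode=M_NAV action=rotate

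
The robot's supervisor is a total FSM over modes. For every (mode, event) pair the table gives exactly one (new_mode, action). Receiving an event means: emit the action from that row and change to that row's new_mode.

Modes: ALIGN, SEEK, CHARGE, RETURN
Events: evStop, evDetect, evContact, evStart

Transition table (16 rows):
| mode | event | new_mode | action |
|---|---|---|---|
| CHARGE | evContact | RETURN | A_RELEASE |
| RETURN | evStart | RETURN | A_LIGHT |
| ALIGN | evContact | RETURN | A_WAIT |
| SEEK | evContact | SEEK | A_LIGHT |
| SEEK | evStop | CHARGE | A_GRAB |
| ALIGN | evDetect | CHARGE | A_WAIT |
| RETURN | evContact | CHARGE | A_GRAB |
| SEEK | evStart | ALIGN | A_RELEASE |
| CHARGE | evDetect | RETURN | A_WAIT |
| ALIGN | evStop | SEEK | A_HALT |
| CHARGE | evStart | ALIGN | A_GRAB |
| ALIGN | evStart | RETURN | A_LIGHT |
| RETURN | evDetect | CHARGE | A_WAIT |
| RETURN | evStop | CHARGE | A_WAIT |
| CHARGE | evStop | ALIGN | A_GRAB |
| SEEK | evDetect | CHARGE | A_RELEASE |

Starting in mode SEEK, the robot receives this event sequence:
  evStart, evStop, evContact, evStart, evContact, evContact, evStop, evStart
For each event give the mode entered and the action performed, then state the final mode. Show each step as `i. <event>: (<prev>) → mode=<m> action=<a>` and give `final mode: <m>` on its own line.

final mode: RETURN

1. evStart: (SEEK) → mode=ALIGN action=A_RELEASE
2. evStop: (ALIGN) → mode=SEEK action=A_HALT
3. evContact: (SEEK) → mode=SEEK action=A_LIGHT
4. evStart: (SEEK) → mode=ALIGN action=A_RELEASE
5. evContact: (ALIGN) → mode=RETURN action=A_WAIT
6. evContact: (RETURN) → mode=CHARGE action=A_GRAB
7. evStop: (CHARGE) → mode=ALIGN action=A_GRAB
8. evStart: (ALIGN) → mode=RETURN action=A_LIGHT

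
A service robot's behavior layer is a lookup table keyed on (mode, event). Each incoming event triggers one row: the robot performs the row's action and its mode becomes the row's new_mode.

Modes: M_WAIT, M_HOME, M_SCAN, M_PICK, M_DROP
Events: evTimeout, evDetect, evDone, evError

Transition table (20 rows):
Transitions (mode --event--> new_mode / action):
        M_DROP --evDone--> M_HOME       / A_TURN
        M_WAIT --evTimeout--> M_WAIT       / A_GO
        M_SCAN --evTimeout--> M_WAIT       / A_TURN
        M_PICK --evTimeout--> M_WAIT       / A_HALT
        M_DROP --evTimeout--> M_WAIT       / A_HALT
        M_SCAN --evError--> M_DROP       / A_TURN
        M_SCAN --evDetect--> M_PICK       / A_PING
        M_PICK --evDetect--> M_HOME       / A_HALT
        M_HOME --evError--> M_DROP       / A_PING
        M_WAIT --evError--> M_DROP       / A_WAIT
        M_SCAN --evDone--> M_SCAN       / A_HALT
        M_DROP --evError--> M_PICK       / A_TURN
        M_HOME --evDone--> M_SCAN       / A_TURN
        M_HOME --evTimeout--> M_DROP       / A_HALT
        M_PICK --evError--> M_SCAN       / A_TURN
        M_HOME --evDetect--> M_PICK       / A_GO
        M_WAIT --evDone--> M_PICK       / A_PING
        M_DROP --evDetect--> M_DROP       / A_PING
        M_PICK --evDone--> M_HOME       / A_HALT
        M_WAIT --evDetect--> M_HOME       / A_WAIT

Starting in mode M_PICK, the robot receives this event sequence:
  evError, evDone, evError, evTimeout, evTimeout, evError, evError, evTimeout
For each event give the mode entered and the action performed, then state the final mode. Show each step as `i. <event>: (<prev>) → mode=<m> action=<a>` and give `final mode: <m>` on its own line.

1. evError: (M_PICK) → mode=M_SCAN action=A_TURN
2. evDone: (M_SCAN) → mode=M_SCAN action=A_HALT
3. evError: (M_SCAN) → mode=M_DROP action=A_TURN
4. evTimeout: (M_DROP) → mode=M_WAIT action=A_HALT
5. evTimeout: (M_WAIT) → mode=M_WAIT action=A_GO
6. evError: (M_WAIT) → mode=M_DROP action=A_WAIT
7. evError: (M_DROP) → mode=M_PICK action=A_TURN
8. evTimeout: (M_PICK) → mode=M_WAIT action=A_HALT

final mode: M_WAIT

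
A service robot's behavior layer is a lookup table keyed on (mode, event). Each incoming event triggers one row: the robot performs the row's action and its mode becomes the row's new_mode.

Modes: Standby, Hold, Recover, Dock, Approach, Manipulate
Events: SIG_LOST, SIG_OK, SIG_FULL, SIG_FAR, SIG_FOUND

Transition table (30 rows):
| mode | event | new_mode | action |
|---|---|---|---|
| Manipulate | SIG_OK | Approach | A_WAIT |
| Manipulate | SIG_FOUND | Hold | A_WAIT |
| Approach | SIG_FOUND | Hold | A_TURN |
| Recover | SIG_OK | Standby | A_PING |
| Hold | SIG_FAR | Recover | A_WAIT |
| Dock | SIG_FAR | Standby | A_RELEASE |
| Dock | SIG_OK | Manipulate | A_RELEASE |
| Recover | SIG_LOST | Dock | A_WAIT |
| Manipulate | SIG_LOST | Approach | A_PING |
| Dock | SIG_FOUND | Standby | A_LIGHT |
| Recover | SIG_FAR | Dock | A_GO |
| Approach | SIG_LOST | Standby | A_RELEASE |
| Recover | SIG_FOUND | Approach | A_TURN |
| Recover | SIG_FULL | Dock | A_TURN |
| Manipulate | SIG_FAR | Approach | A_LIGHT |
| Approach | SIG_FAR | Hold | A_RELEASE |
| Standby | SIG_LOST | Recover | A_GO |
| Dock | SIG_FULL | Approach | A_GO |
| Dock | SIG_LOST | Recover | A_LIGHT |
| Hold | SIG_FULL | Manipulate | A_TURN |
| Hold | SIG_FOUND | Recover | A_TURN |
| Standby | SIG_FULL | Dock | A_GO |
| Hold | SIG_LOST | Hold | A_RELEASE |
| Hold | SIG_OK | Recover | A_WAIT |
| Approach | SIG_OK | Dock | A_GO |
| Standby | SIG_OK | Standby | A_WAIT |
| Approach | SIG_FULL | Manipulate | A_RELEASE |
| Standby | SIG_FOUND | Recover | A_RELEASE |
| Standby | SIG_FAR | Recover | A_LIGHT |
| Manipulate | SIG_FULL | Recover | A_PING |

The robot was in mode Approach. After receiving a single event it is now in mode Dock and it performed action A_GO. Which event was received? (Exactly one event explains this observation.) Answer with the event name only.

try SIG_LOST: (Approach, SIG_LOST) → (Standby, A_RELEASE)
try SIG_OK: (Approach, SIG_OK) → (Dock, A_GO)  ← matches
try SIG_FULL: (Approach, SIG_FULL) → (Manipulate, A_RELEASE)
try SIG_FAR: (Approach, SIG_FAR) → (Hold, A_RELEASE)
try SIG_FOUND: (Approach, SIG_FOUND) → (Hold, A_TURN)

SIG_OK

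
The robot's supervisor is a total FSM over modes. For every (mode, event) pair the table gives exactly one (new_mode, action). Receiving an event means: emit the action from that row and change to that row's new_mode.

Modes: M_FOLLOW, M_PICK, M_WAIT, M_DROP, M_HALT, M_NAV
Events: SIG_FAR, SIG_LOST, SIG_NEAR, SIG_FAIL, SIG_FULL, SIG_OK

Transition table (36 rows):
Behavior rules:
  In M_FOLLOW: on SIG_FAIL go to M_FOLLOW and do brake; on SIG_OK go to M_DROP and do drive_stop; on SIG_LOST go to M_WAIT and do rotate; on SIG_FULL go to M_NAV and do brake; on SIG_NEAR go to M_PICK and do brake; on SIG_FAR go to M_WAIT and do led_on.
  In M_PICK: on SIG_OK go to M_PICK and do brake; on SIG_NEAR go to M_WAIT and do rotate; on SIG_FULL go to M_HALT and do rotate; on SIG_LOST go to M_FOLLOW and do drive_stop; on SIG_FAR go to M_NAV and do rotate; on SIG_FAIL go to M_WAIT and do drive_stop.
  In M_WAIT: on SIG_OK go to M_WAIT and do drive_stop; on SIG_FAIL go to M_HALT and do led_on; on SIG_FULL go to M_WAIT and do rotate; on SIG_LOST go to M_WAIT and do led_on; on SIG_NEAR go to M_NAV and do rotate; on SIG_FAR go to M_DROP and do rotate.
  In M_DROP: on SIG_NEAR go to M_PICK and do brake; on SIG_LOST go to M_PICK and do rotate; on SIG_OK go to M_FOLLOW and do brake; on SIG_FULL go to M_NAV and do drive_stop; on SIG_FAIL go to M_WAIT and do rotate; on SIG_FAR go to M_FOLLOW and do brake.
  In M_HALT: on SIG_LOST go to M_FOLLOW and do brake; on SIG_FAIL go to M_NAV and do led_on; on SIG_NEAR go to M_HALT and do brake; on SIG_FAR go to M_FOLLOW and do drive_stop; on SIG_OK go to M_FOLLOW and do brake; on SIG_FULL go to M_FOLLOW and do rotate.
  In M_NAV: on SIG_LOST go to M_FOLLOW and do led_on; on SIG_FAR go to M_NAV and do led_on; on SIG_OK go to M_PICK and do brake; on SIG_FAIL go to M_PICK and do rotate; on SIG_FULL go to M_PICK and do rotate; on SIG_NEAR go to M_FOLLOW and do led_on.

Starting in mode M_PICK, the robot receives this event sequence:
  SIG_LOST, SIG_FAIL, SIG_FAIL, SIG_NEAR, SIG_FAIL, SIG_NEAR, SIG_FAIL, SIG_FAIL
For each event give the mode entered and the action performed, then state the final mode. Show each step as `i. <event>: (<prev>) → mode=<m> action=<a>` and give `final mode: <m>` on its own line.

final mode: M_WAIT

1. SIG_LOST: (M_PICK) → mode=M_FOLLOW action=drive_stop
2. SIG_FAIL: (M_FOLLOW) → mode=M_FOLLOW action=brake
3. SIG_FAIL: (M_FOLLOW) → mode=M_FOLLOW action=brake
4. SIG_NEAR: (M_FOLLOW) → mode=M_PICK action=brake
5. SIG_FAIL: (M_PICK) → mode=M_WAIT action=drive_stop
6. SIG_NEAR: (M_WAIT) → mode=M_NAV action=rotate
7. SIG_FAIL: (M_NAV) → mode=M_PICK action=rotate
8. SIG_FAIL: (M_PICK) → mode=M_WAIT action=drive_stop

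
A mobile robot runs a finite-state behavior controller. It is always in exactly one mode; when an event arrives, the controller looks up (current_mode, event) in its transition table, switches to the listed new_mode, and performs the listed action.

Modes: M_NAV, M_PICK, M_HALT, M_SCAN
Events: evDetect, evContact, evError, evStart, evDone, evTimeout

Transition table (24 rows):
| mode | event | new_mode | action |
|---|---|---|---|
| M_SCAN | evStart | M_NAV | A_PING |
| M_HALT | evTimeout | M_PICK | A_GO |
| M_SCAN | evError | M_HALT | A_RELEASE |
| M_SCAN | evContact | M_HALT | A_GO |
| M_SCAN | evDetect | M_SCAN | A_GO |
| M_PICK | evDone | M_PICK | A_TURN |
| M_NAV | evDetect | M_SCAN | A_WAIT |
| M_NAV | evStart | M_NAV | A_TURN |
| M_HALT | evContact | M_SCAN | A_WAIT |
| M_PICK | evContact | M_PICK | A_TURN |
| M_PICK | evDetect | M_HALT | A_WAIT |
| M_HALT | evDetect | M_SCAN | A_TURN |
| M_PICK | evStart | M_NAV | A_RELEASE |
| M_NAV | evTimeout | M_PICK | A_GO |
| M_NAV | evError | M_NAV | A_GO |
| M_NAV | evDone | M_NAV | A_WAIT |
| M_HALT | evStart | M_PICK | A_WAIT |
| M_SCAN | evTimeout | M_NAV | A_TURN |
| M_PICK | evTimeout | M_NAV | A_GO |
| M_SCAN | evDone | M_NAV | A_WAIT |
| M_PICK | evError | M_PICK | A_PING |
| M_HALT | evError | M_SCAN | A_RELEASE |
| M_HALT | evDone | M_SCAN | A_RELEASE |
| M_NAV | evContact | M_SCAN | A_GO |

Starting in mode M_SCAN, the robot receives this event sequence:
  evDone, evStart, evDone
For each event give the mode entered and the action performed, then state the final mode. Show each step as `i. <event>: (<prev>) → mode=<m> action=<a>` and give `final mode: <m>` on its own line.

1. evDone: (M_SCAN) → mode=M_NAV action=A_WAIT
2. evStart: (M_NAV) → mode=M_NAV action=A_TURN
3. evDone: (M_NAV) → mode=M_NAV action=A_WAIT

final mode: M_NAV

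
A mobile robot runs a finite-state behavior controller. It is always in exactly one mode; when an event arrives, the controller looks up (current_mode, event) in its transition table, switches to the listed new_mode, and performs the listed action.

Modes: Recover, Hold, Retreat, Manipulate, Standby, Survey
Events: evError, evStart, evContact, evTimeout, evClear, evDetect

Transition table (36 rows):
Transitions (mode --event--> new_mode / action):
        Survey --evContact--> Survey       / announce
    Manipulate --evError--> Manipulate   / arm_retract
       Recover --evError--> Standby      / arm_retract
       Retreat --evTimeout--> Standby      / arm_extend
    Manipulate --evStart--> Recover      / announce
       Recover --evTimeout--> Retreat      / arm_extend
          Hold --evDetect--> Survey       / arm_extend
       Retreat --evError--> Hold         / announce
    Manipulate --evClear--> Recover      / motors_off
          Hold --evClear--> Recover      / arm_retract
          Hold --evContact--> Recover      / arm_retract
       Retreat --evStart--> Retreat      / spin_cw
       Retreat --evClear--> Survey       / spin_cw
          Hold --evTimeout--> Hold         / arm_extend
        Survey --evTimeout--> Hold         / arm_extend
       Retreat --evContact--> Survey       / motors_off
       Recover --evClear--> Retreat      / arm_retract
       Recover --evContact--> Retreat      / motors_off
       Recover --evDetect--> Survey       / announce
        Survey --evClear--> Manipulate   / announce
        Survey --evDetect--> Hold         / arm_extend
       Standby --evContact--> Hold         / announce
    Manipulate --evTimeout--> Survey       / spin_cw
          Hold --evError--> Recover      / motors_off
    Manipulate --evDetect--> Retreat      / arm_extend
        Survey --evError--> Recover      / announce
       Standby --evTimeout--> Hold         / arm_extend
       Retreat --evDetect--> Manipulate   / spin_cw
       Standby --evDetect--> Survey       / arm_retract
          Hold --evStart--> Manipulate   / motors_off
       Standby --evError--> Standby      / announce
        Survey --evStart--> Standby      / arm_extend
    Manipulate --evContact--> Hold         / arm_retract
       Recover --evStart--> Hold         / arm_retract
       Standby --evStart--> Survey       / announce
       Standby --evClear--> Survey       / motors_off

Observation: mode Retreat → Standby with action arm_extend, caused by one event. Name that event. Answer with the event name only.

evTimeout

try evError: (Retreat, evError) → (Hold, announce)
try evStart: (Retreat, evStart) → (Retreat, spin_cw)
try evContact: (Retreat, evContact) → (Survey, motors_off)
try evTimeout: (Retreat, evTimeout) → (Standby, arm_extend)  ← matches
try evClear: (Retreat, evClear) → (Survey, spin_cw)
try evDetect: (Retreat, evDetect) → (Manipulate, spin_cw)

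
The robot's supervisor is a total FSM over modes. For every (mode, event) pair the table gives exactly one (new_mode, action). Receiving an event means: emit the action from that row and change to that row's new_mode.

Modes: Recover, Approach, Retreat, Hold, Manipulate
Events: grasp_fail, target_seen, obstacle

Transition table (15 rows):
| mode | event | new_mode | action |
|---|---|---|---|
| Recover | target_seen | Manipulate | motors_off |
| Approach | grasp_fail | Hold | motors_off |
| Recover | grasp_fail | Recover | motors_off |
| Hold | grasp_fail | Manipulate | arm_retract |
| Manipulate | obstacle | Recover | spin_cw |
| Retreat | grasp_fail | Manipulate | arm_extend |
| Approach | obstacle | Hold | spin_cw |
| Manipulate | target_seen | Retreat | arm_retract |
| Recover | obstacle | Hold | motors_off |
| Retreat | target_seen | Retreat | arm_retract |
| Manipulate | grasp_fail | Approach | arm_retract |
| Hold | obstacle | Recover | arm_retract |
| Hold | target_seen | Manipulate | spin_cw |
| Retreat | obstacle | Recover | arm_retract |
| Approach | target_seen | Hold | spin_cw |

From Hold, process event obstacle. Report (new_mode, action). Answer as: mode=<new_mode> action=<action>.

mode=Recover action=arm_retract

current mode = Hold; filter table to that mode:
  (Hold, grasp_fail) → (Manipulate, arm_retract)
  (Hold, obstacle) → (Recover, arm_retract)  ← event matches
  (Hold, target_seen) → (Manipulate, spin_cw)
event = obstacle selects (Recover, arm_retract)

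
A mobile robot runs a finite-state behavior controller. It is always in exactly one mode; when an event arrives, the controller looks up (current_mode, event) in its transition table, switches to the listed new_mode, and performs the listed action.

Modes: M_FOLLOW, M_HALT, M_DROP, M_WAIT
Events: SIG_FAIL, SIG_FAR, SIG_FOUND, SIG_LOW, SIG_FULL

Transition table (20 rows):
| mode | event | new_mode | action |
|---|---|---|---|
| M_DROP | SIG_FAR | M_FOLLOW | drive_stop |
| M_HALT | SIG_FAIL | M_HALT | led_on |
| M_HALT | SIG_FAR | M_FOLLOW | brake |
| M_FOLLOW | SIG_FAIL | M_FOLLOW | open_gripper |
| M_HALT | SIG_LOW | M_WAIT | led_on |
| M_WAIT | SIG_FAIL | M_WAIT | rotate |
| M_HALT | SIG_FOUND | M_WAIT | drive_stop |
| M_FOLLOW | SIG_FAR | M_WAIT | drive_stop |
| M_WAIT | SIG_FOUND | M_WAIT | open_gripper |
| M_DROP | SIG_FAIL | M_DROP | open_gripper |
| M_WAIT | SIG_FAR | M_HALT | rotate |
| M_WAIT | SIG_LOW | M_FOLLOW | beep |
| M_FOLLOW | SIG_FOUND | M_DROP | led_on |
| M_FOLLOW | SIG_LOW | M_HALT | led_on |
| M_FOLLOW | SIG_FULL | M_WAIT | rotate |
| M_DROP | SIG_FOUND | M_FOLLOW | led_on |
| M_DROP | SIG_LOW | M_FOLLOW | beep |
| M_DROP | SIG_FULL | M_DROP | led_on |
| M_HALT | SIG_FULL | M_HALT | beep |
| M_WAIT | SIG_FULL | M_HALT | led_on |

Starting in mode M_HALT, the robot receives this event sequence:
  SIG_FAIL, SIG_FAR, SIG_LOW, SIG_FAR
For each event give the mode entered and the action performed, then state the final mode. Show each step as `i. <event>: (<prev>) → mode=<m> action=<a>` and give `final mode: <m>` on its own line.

1. SIG_FAIL: (M_HALT) → mode=M_HALT action=led_on
2. SIG_FAR: (M_HALT) → mode=M_FOLLOW action=brake
3. SIG_LOW: (M_FOLLOW) → mode=M_HALT action=led_on
4. SIG_FAR: (M_HALT) → mode=M_FOLLOW action=brake

final mode: M_FOLLOW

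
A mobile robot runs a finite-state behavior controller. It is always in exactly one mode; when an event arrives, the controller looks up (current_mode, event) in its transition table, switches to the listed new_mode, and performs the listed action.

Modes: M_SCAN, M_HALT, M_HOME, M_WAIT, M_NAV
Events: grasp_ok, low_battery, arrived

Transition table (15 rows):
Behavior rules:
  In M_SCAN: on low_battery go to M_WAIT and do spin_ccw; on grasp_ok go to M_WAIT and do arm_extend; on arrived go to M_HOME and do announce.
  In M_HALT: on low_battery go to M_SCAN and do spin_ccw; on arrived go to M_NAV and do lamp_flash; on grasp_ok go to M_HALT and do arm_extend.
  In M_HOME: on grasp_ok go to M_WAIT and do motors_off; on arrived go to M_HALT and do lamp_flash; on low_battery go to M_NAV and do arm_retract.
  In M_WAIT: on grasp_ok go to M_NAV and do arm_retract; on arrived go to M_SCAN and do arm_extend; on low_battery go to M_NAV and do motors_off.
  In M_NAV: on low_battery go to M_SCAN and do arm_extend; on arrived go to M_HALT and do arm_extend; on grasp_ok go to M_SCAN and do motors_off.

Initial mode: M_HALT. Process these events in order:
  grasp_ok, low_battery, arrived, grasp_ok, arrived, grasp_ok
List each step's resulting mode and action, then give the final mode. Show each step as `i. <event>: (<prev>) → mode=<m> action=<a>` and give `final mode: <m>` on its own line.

1. grasp_ok: (M_HALT) → mode=M_HALT action=arm_extend
2. low_battery: (M_HALT) → mode=M_SCAN action=spin_ccw
3. arrived: (M_SCAN) → mode=M_HOME action=announce
4. grasp_ok: (M_HOME) → mode=M_WAIT action=motors_off
5. arrived: (M_WAIT) → mode=M_SCAN action=arm_extend
6. grasp_ok: (M_SCAN) → mode=M_WAIT action=arm_extend

final mode: M_WAIT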